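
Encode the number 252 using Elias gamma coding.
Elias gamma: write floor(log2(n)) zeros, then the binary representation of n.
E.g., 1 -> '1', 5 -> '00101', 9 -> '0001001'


num_bits = floor(log2(252)) + 1 = 8
leading_zeros = num_bits - 1 = 7
binary(252) = 11111100

Elias gamma(252) = '0000000' + '11111100' = 000000011111100 (15 bits)


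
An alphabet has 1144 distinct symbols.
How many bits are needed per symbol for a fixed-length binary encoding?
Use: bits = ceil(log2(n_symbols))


log2(1144) = 10.1599
Bracket: 2^10 = 1024 < 1144 <= 2^11 = 2048
So ceil(log2(1144)) = 11

bits = ceil(log2(1144)) = ceil(10.1599) = 11 bits


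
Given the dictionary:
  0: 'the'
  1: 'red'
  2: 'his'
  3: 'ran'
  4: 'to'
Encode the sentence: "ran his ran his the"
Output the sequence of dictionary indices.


Look up each word in the dictionary:
  'ran' -> 3
  'his' -> 2
  'ran' -> 3
  'his' -> 2
  'the' -> 0

Encoded: [3, 2, 3, 2, 0]


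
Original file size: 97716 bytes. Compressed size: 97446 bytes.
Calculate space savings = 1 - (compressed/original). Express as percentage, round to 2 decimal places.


ratio = compressed/original = 97446/97716 = 0.997237
savings = 1 - ratio = 1 - 0.997237 = 0.002763
as a percentage: 0.002763 * 100 = 0.28%

Space savings = 1 - 97446/97716 = 0.28%


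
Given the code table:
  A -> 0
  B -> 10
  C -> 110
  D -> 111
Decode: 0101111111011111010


Decoding:
0 -> A
10 -> B
111 -> D
111 -> D
10 -> B
111 -> D
110 -> C
10 -> B


Result: ABDDBDCB


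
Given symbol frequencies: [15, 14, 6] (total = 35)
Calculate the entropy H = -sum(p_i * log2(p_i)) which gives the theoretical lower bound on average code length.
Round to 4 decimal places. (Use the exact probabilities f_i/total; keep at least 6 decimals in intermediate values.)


Per-symbol terms -p_i * log2(p_i) with p_i = f_i/35:
  p = 15/35 = 0.428571: log2(p) = -1.222392, -p*log2(p) = 0.523882
  p = 14/35 = 0.400000: log2(p) = -1.321928, -p*log2(p) = 0.528771
  p = 6/35 = 0.171429: log2(p) = -2.544321, -p*log2(p) = 0.436169
H = 0.523882 + 0.528771 + 0.436169 = 1.488822

H = 1.4888 bits/symbol


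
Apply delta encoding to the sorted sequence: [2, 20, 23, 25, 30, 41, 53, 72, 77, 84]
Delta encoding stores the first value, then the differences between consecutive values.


First value: 2
Deltas:
  20 - 2 = 18
  23 - 20 = 3
  25 - 23 = 2
  30 - 25 = 5
  41 - 30 = 11
  53 - 41 = 12
  72 - 53 = 19
  77 - 72 = 5
  84 - 77 = 7


Delta encoded: [2, 18, 3, 2, 5, 11, 12, 19, 5, 7]


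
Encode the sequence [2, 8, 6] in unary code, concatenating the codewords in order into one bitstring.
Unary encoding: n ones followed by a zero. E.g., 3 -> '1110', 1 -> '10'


Encode each number as n ones followed by a terminating 0:
  2 -> 110 (3 bits)
  8 -> 111111110 (9 bits)
  6 -> 1111110 (7 bits)
Total length = 3 + 9 + 7 = 19 bits.

Unary([2, 8, 6]) = 1101111111101111110 (19 bits)


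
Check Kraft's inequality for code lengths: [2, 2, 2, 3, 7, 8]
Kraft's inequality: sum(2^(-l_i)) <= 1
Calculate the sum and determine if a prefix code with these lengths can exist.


Sum = 2^(-2) + 2^(-2) + 2^(-2) + 2^(-3) + 2^(-7) + 2^(-8)
    = 0.25 + 0.25 + 0.25 + 0.125 + 0.0078125 + 0.00390625
    = 227/256 = 0.88671875
Since 0.88671875 <= 1, Kraft's inequality IS satisfied.
A prefix code with these lengths CAN exist.

Kraft sum = 0.88671875. Satisfied.


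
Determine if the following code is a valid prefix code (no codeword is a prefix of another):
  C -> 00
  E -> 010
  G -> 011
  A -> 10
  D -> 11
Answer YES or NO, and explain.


Checking each pair (does one codeword prefix another?):
  C='00' vs E='010': no prefix
  C='00' vs G='011': no prefix
  C='00' vs A='10': no prefix
  C='00' vs D='11': no prefix
  E='010' vs C='00': no prefix
  E='010' vs G='011': no prefix
  E='010' vs A='10': no prefix
  E='010' vs D='11': no prefix
  G='011' vs C='00': no prefix
  G='011' vs E='010': no prefix
  G='011' vs A='10': no prefix
  G='011' vs D='11': no prefix
  A='10' vs C='00': no prefix
  A='10' vs E='010': no prefix
  A='10' vs G='011': no prefix
  A='10' vs D='11': no prefix
  D='11' vs C='00': no prefix
  D='11' vs E='010': no prefix
  D='11' vs G='011': no prefix
  D='11' vs A='10': no prefix
No violation found over all pairs.

YES -- this is a valid prefix code. No codeword is a prefix of any other codeword.


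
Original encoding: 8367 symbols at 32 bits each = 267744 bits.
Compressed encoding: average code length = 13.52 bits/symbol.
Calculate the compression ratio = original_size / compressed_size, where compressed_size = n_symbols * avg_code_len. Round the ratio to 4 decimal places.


original_size = n_symbols * orig_bits = 8367 * 32 = 267744 bits
compressed_size = n_symbols * avg_code_len = 8367 * 13.52 = 113121.84 bits
ratio = original_size / compressed_size = 267744 / 113121.84 = 2.3669

Compression ratio = 2.3669


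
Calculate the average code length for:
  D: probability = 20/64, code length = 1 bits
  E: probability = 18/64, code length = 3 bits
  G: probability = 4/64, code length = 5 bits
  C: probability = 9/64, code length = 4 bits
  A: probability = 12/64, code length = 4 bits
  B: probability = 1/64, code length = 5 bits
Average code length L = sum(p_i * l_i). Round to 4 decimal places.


Weighted contributions p_i * l_i:
  D: (20/64) * 1 = 20/64
  E: (18/64) * 3 = 54/64
  G: (4/64) * 5 = 20/64
  C: (9/64) * 4 = 36/64
  A: (12/64) * 4 = 48/64
  B: (1/64) * 5 = 5/64
Sum = (20 + 54 + 20 + 36 + 48 + 5)/64 = 183/64

L = 183/64 = 2.8594 bits/symbol


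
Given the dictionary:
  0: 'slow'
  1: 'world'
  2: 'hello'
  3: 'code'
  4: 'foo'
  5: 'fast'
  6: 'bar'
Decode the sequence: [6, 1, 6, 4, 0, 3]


Look up each index in the dictionary:
  6 -> 'bar'
  1 -> 'world'
  6 -> 'bar'
  4 -> 'foo'
  0 -> 'slow'
  3 -> 'code'

Decoded: "bar world bar foo slow code"


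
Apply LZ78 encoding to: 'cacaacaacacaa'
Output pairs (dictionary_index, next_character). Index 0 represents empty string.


LZ78 encoding steps:
Dictionary: {0: ''}
Step 1: w='' (idx 0), next='c' -> output (0, 'c'), add 'c' as idx 1
Step 2: w='' (idx 0), next='a' -> output (0, 'a'), add 'a' as idx 2
Step 3: w='c' (idx 1), next='a' -> output (1, 'a'), add 'ca' as idx 3
Step 4: w='a' (idx 2), next='c' -> output (2, 'c'), add 'ac' as idx 4
Step 5: w='a' (idx 2), next='a' -> output (2, 'a'), add 'aa' as idx 5
Step 6: w='ca' (idx 3), next='c' -> output (3, 'c'), add 'cac' as idx 6
Step 7: w='aa' (idx 5), end of input -> output (5, '')


Encoded: [(0, 'c'), (0, 'a'), (1, 'a'), (2, 'c'), (2, 'a'), (3, 'c'), (5, '')]


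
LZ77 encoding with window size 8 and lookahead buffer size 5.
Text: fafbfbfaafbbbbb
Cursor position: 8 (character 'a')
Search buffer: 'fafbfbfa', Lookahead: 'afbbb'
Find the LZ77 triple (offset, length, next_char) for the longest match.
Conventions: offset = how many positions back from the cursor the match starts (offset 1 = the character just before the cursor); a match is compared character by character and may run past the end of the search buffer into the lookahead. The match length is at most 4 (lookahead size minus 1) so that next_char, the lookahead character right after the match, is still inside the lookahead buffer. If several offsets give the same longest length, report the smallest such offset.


Try each offset into the search buffer:
  offset=1 (pos 7, char 'a'): match length 1
  offset=2 (pos 6, char 'f'): match length 0
  offset=3 (pos 5, char 'b'): match length 0
  offset=4 (pos 4, char 'f'): match length 0
  offset=5 (pos 3, char 'b'): match length 0
  offset=6 (pos 2, char 'f'): match length 0
  offset=7 (pos 1, char 'a'): match length 3
  offset=8 (pos 0, char 'f'): match length 0
Longest match has length 3 at offset 7.
next_char = character at position 8 + 3 = 11 -> 'b'

Best match: offset=7, length=3 (matching 'afb' starting at position 1)
LZ77 triple: (7, 3, 'b')


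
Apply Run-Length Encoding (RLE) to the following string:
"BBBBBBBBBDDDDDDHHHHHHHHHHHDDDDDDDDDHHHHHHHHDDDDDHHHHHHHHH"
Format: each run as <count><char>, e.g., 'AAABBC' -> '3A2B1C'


Scanning runs left to right:
  i=0: run of 'B' x 9 -> '9B'
  i=9: run of 'D' x 6 -> '6D'
  i=15: run of 'H' x 11 -> '11H'
  i=26: run of 'D' x 9 -> '9D'
  i=35: run of 'H' x 8 -> '8H'
  i=43: run of 'D' x 5 -> '5D'
  i=48: run of 'H' x 9 -> '9H'

RLE = 9B6D11H9D8H5D9H


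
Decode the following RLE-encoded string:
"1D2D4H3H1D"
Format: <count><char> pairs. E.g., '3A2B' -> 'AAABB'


Expanding each <count><char> pair:
  1D -> 'D'
  2D -> 'DD'
  4H -> 'HHHH'
  3H -> 'HHH'
  1D -> 'D'

Decoded = DDDHHHHHHHD


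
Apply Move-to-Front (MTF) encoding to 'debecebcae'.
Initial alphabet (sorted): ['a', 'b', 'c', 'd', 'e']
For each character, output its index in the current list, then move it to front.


MTF encoding:
'd': index 3 in ['a', 'b', 'c', 'd', 'e'] -> ['d', 'a', 'b', 'c', 'e']
'e': index 4 in ['d', 'a', 'b', 'c', 'e'] -> ['e', 'd', 'a', 'b', 'c']
'b': index 3 in ['e', 'd', 'a', 'b', 'c'] -> ['b', 'e', 'd', 'a', 'c']
'e': index 1 in ['b', 'e', 'd', 'a', 'c'] -> ['e', 'b', 'd', 'a', 'c']
'c': index 4 in ['e', 'b', 'd', 'a', 'c'] -> ['c', 'e', 'b', 'd', 'a']
'e': index 1 in ['c', 'e', 'b', 'd', 'a'] -> ['e', 'c', 'b', 'd', 'a']
'b': index 2 in ['e', 'c', 'b', 'd', 'a'] -> ['b', 'e', 'c', 'd', 'a']
'c': index 2 in ['b', 'e', 'c', 'd', 'a'] -> ['c', 'b', 'e', 'd', 'a']
'a': index 4 in ['c', 'b', 'e', 'd', 'a'] -> ['a', 'c', 'b', 'e', 'd']
'e': index 3 in ['a', 'c', 'b', 'e', 'd'] -> ['e', 'a', 'c', 'b', 'd']


Output: [3, 4, 3, 1, 4, 1, 2, 2, 4, 3]


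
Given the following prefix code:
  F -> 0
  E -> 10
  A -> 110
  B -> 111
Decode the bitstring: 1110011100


Decoding step by step:
Bits 111 -> B
Bits 0 -> F
Bits 0 -> F
Bits 111 -> B
Bits 0 -> F
Bits 0 -> F


Decoded message: BFFBFF


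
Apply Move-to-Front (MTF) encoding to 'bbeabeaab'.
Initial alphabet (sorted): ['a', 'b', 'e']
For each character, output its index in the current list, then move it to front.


MTF encoding:
'b': index 1 in ['a', 'b', 'e'] -> ['b', 'a', 'e']
'b': index 0 in ['b', 'a', 'e'] -> ['b', 'a', 'e']
'e': index 2 in ['b', 'a', 'e'] -> ['e', 'b', 'a']
'a': index 2 in ['e', 'b', 'a'] -> ['a', 'e', 'b']
'b': index 2 in ['a', 'e', 'b'] -> ['b', 'a', 'e']
'e': index 2 in ['b', 'a', 'e'] -> ['e', 'b', 'a']
'a': index 2 in ['e', 'b', 'a'] -> ['a', 'e', 'b']
'a': index 0 in ['a', 'e', 'b'] -> ['a', 'e', 'b']
'b': index 2 in ['a', 'e', 'b'] -> ['b', 'a', 'e']


Output: [1, 0, 2, 2, 2, 2, 2, 0, 2]


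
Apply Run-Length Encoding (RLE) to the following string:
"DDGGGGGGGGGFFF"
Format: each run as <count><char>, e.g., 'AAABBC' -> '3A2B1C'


Scanning runs left to right:
  i=0: run of 'D' x 2 -> '2D'
  i=2: run of 'G' x 9 -> '9G'
  i=11: run of 'F' x 3 -> '3F'

RLE = 2D9G3F


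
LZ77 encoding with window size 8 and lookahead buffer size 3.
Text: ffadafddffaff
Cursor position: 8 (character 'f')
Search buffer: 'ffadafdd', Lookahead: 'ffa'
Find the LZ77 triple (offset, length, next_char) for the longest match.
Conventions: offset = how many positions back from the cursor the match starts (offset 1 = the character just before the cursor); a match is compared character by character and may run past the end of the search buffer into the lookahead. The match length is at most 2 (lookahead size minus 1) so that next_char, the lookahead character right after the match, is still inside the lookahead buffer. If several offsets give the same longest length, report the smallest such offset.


Try each offset into the search buffer:
  offset=1 (pos 7, char 'd'): match length 0
  offset=2 (pos 6, char 'd'): match length 0
  offset=3 (pos 5, char 'f'): match length 1
  offset=4 (pos 4, char 'a'): match length 0
  offset=5 (pos 3, char 'd'): match length 0
  offset=6 (pos 2, char 'a'): match length 0
  offset=7 (pos 1, char 'f'): match length 1
  offset=8 (pos 0, char 'f'): match length 2
Longest match has length 2 at offset 8.
next_char = character at position 8 + 2 = 10 -> 'a'

Best match: offset=8, length=2 (matching 'ff' starting at position 0)
LZ77 triple: (8, 2, 'a')


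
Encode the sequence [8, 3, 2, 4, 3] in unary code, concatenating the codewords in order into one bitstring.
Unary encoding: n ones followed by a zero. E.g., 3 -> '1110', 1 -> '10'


Encode each number as n ones followed by a terminating 0:
  8 -> 111111110 (9 bits)
  3 -> 1110 (4 bits)
  2 -> 110 (3 bits)
  4 -> 11110 (5 bits)
  3 -> 1110 (4 bits)
Total length = 9 + 4 + 3 + 5 + 4 = 25 bits.

Unary([8, 3, 2, 4, 3]) = 1111111101110110111101110 (25 bits)


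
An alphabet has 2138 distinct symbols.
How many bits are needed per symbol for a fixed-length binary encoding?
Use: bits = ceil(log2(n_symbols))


log2(2138) = 11.062
Bracket: 2^11 = 2048 < 2138 <= 2^12 = 4096
So ceil(log2(2138)) = 12

bits = ceil(log2(2138)) = ceil(11.062) = 12 bits


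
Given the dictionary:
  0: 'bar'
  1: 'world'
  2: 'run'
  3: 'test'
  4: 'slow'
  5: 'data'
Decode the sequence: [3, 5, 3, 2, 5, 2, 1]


Look up each index in the dictionary:
  3 -> 'test'
  5 -> 'data'
  3 -> 'test'
  2 -> 'run'
  5 -> 'data'
  2 -> 'run'
  1 -> 'world'

Decoded: "test data test run data run world"


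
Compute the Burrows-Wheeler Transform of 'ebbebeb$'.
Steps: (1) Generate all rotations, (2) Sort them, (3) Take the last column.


Rotations (sorted):
  0: $ebbebeb -> last char: b
  1: b$ebbebe -> last char: e
  2: bbebeb$e -> last char: e
  3: beb$ebbe -> last char: e
  4: bebeb$eb -> last char: b
  5: eb$ebbeb -> last char: b
  6: ebbebeb$ -> last char: $
  7: ebeb$ebb -> last char: b


BWT = beeebb$b


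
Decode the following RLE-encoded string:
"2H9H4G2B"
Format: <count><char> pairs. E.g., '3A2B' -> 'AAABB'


Expanding each <count><char> pair:
  2H -> 'HH'
  9H -> 'HHHHHHHHH'
  4G -> 'GGGG'
  2B -> 'BB'

Decoded = HHHHHHHHHHHGGGGBB


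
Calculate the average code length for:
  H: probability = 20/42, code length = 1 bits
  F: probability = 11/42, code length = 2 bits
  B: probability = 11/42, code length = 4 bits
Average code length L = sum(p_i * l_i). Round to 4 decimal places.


Weighted contributions p_i * l_i:
  H: (20/42) * 1 = 20/42
  F: (11/42) * 2 = 22/42
  B: (11/42) * 4 = 44/42
Sum = (20 + 22 + 44)/42 = 86/42

L = 86/42 = 2.0476 bits/symbol


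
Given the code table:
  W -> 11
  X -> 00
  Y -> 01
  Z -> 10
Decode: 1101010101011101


Decoding:
11 -> W
01 -> Y
01 -> Y
01 -> Y
01 -> Y
01 -> Y
11 -> W
01 -> Y


Result: WYYYYYWY


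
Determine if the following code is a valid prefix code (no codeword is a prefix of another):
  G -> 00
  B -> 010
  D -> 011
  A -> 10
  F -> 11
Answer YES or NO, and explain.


Checking each pair (does one codeword prefix another?):
  G='00' vs B='010': no prefix
  G='00' vs D='011': no prefix
  G='00' vs A='10': no prefix
  G='00' vs F='11': no prefix
  B='010' vs G='00': no prefix
  B='010' vs D='011': no prefix
  B='010' vs A='10': no prefix
  B='010' vs F='11': no prefix
  D='011' vs G='00': no prefix
  D='011' vs B='010': no prefix
  D='011' vs A='10': no prefix
  D='011' vs F='11': no prefix
  A='10' vs G='00': no prefix
  A='10' vs B='010': no prefix
  A='10' vs D='011': no prefix
  A='10' vs F='11': no prefix
  F='11' vs G='00': no prefix
  F='11' vs B='010': no prefix
  F='11' vs D='011': no prefix
  F='11' vs A='10': no prefix
No violation found over all pairs.

YES -- this is a valid prefix code. No codeword is a prefix of any other codeword.


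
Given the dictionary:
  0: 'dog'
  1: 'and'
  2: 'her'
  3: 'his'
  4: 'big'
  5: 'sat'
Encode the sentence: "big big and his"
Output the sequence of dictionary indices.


Look up each word in the dictionary:
  'big' -> 4
  'big' -> 4
  'and' -> 1
  'his' -> 3

Encoded: [4, 4, 1, 3]


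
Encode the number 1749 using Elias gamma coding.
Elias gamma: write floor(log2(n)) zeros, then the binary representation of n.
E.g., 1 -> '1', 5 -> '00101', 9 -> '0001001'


num_bits = floor(log2(1749)) + 1 = 11
leading_zeros = num_bits - 1 = 10
binary(1749) = 11011010101

Elias gamma(1749) = '0000000000' + '11011010101' = 000000000011011010101 (21 bits)


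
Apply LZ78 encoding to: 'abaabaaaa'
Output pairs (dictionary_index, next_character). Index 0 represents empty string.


LZ78 encoding steps:
Dictionary: {0: ''}
Step 1: w='' (idx 0), next='a' -> output (0, 'a'), add 'a' as idx 1
Step 2: w='' (idx 0), next='b' -> output (0, 'b'), add 'b' as idx 2
Step 3: w='a' (idx 1), next='a' -> output (1, 'a'), add 'aa' as idx 3
Step 4: w='b' (idx 2), next='a' -> output (2, 'a'), add 'ba' as idx 4
Step 5: w='aa' (idx 3), next='a' -> output (3, 'a'), add 'aaa' as idx 5


Encoded: [(0, 'a'), (0, 'b'), (1, 'a'), (2, 'a'), (3, 'a')]


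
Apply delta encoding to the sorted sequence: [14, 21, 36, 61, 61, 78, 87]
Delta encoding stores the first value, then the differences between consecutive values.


First value: 14
Deltas:
  21 - 14 = 7
  36 - 21 = 15
  61 - 36 = 25
  61 - 61 = 0
  78 - 61 = 17
  87 - 78 = 9


Delta encoded: [14, 7, 15, 25, 0, 17, 9]


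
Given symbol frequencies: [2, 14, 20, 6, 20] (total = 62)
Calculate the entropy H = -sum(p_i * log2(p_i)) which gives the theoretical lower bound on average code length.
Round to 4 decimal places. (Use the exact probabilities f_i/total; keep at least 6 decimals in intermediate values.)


Per-symbol terms -p_i * log2(p_i) with p_i = f_i/62:
  p = 2/62 = 0.032258: log2(p) = -4.954196, -p*log2(p) = 0.159813
  p = 14/62 = 0.225806: log2(p) = -2.146841, -p*log2(p) = 0.484771
  p = 20/62 = 0.322581: log2(p) = -1.632268, -p*log2(p) = 0.526538
  p = 6/62 = 0.096774: log2(p) = -3.369234, -p*log2(p) = 0.326055
  p = 20/62 = 0.322581: log2(p) = -1.632268, -p*log2(p) = 0.526538
H = 0.159813 + 0.484771 + 0.526538 + 0.326055 + 0.526538 = 2.023715

H = 2.0237 bits/symbol


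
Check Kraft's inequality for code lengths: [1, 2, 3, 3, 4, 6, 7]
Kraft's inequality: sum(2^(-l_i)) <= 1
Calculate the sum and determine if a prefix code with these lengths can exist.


Sum = 2^(-1) + 2^(-2) + 2^(-3) + 2^(-3) + 2^(-4) + 2^(-6) + 2^(-7)
    = 0.5 + 0.25 + 0.125 + 0.125 + 0.0625 + 0.015625 + 0.0078125
    = 139/128 = 1.0859375
Since 1.0859375 > 1, Kraft's inequality is NOT satisfied.
A prefix code with these lengths CANNOT exist.

Kraft sum = 1.0859375. Not satisfied.


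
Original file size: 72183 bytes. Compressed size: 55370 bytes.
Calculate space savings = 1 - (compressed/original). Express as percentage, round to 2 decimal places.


ratio = compressed/original = 55370/72183 = 0.767078
savings = 1 - ratio = 1 - 0.767078 = 0.232922
as a percentage: 0.232922 * 100 = 23.29%

Space savings = 1 - 55370/72183 = 23.29%


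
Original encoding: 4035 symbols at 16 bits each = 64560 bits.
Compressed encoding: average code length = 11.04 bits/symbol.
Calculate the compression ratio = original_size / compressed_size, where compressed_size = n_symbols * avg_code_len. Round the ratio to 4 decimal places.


original_size = n_symbols * orig_bits = 4035 * 16 = 64560 bits
compressed_size = n_symbols * avg_code_len = 4035 * 11.04 = 44546.4 bits
ratio = original_size / compressed_size = 64560 / 44546.4 = 1.4493

Compression ratio = 1.4493


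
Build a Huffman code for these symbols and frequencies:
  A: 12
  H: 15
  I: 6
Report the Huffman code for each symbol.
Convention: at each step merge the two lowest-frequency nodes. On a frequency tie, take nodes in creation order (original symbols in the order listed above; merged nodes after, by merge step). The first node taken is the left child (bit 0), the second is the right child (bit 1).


Huffman tree construction:
Step 1: Merge I(6) + A(12) = 18
Step 2: Merge H(15) + (I+A)(18) = 33
Read each symbol's code off the tree from the root (left child = 0, right child = 1).

Codes:
  A: 11 (length 2)
  H: 0 (length 1)
  I: 10 (length 2)
Average code length: 51/33 = 1.5455 bits/symbol


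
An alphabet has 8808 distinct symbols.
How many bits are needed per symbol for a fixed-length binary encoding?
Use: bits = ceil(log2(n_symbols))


log2(8808) = 13.1046
Bracket: 2^13 = 8192 < 8808 <= 2^14 = 16384
So ceil(log2(8808)) = 14

bits = ceil(log2(8808)) = ceil(13.1046) = 14 bits


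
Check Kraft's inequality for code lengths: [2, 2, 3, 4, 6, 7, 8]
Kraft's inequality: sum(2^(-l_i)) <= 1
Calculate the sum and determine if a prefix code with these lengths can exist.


Sum = 2^(-2) + 2^(-2) + 2^(-3) + 2^(-4) + 2^(-6) + 2^(-7) + 2^(-8)
    = 0.25 + 0.25 + 0.125 + 0.0625 + 0.015625 + 0.0078125 + 0.00390625
    = 183/256 = 0.71484375
Since 0.71484375 <= 1, Kraft's inequality IS satisfied.
A prefix code with these lengths CAN exist.

Kraft sum = 0.71484375. Satisfied.


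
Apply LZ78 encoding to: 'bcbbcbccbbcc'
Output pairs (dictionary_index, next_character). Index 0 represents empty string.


LZ78 encoding steps:
Dictionary: {0: ''}
Step 1: w='' (idx 0), next='b' -> output (0, 'b'), add 'b' as idx 1
Step 2: w='' (idx 0), next='c' -> output (0, 'c'), add 'c' as idx 2
Step 3: w='b' (idx 1), next='b' -> output (1, 'b'), add 'bb' as idx 3
Step 4: w='c' (idx 2), next='b' -> output (2, 'b'), add 'cb' as idx 4
Step 5: w='c' (idx 2), next='c' -> output (2, 'c'), add 'cc' as idx 5
Step 6: w='bb' (idx 3), next='c' -> output (3, 'c'), add 'bbc' as idx 6
Step 7: w='c' (idx 2), end of input -> output (2, '')


Encoded: [(0, 'b'), (0, 'c'), (1, 'b'), (2, 'b'), (2, 'c'), (3, 'c'), (2, '')]


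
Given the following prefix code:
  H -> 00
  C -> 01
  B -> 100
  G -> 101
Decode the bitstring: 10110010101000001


Decoding step by step:
Bits 101 -> G
Bits 100 -> B
Bits 101 -> G
Bits 01 -> C
Bits 00 -> H
Bits 00 -> H
Bits 01 -> C


Decoded message: GBGCHHC


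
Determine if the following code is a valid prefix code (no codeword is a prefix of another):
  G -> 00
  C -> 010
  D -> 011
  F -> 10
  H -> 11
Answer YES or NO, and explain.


Checking each pair (does one codeword prefix another?):
  G='00' vs C='010': no prefix
  G='00' vs D='011': no prefix
  G='00' vs F='10': no prefix
  G='00' vs H='11': no prefix
  C='010' vs G='00': no prefix
  C='010' vs D='011': no prefix
  C='010' vs F='10': no prefix
  C='010' vs H='11': no prefix
  D='011' vs G='00': no prefix
  D='011' vs C='010': no prefix
  D='011' vs F='10': no prefix
  D='011' vs H='11': no prefix
  F='10' vs G='00': no prefix
  F='10' vs C='010': no prefix
  F='10' vs D='011': no prefix
  F='10' vs H='11': no prefix
  H='11' vs G='00': no prefix
  H='11' vs C='010': no prefix
  H='11' vs D='011': no prefix
  H='11' vs F='10': no prefix
No violation found over all pairs.

YES -- this is a valid prefix code. No codeword is a prefix of any other codeword.


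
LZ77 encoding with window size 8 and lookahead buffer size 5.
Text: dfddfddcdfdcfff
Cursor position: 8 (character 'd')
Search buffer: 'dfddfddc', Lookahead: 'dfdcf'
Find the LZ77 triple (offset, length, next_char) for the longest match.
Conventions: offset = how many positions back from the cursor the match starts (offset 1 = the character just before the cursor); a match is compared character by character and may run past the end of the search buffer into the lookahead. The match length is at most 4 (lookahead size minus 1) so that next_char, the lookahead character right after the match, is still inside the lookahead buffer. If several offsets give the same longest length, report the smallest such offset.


Try each offset into the search buffer:
  offset=1 (pos 7, char 'c'): match length 0
  offset=2 (pos 6, char 'd'): match length 1
  offset=3 (pos 5, char 'd'): match length 1
  offset=4 (pos 4, char 'f'): match length 0
  offset=5 (pos 3, char 'd'): match length 3
  offset=6 (pos 2, char 'd'): match length 1
  offset=7 (pos 1, char 'f'): match length 0
  offset=8 (pos 0, char 'd'): match length 3
Longest match has length 3, found at offsets 5, 8; take the smallest, offset 5.
next_char = character at position 8 + 3 = 11 -> 'c'

Best match: offset=5, length=3 (matching 'dfd' starting at position 3)
LZ77 triple: (5, 3, 'c')


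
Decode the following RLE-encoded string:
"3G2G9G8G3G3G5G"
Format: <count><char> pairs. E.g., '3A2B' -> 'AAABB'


Expanding each <count><char> pair:
  3G -> 'GGG'
  2G -> 'GG'
  9G -> 'GGGGGGGGG'
  8G -> 'GGGGGGGG'
  3G -> 'GGG'
  3G -> 'GGG'
  5G -> 'GGGGG'

Decoded = GGGGGGGGGGGGGGGGGGGGGGGGGGGGGGGGG


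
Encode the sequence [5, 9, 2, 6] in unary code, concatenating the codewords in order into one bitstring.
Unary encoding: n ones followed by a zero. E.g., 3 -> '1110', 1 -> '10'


Encode each number as n ones followed by a terminating 0:
  5 -> 111110 (6 bits)
  9 -> 1111111110 (10 bits)
  2 -> 110 (3 bits)
  6 -> 1111110 (7 bits)
Total length = 6 + 10 + 3 + 7 = 26 bits.

Unary([5, 9, 2, 6]) = 11111011111111101101111110 (26 bits)


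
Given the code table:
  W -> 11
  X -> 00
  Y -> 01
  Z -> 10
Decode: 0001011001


Decoding:
00 -> X
01 -> Y
01 -> Y
10 -> Z
01 -> Y


Result: XYYZY


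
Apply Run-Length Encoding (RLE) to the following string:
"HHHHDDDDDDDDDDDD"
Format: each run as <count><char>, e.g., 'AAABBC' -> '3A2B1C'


Scanning runs left to right:
  i=0: run of 'H' x 4 -> '4H'
  i=4: run of 'D' x 12 -> '12D'

RLE = 4H12D


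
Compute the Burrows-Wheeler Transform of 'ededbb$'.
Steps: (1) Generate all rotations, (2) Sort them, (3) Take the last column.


Rotations (sorted):
  0: $ededbb -> last char: b
  1: b$ededb -> last char: b
  2: bb$eded -> last char: d
  3: dbb$ede -> last char: e
  4: dedbb$e -> last char: e
  5: edbb$ed -> last char: d
  6: ededbb$ -> last char: $


BWT = bbdeed$


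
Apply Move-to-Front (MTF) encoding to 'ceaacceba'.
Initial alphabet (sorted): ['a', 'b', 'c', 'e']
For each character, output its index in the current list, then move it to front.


MTF encoding:
'c': index 2 in ['a', 'b', 'c', 'e'] -> ['c', 'a', 'b', 'e']
'e': index 3 in ['c', 'a', 'b', 'e'] -> ['e', 'c', 'a', 'b']
'a': index 2 in ['e', 'c', 'a', 'b'] -> ['a', 'e', 'c', 'b']
'a': index 0 in ['a', 'e', 'c', 'b'] -> ['a', 'e', 'c', 'b']
'c': index 2 in ['a', 'e', 'c', 'b'] -> ['c', 'a', 'e', 'b']
'c': index 0 in ['c', 'a', 'e', 'b'] -> ['c', 'a', 'e', 'b']
'e': index 2 in ['c', 'a', 'e', 'b'] -> ['e', 'c', 'a', 'b']
'b': index 3 in ['e', 'c', 'a', 'b'] -> ['b', 'e', 'c', 'a']
'a': index 3 in ['b', 'e', 'c', 'a'] -> ['a', 'b', 'e', 'c']


Output: [2, 3, 2, 0, 2, 0, 2, 3, 3]


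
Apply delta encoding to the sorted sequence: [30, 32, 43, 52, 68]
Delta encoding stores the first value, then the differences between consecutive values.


First value: 30
Deltas:
  32 - 30 = 2
  43 - 32 = 11
  52 - 43 = 9
  68 - 52 = 16


Delta encoded: [30, 2, 11, 9, 16]


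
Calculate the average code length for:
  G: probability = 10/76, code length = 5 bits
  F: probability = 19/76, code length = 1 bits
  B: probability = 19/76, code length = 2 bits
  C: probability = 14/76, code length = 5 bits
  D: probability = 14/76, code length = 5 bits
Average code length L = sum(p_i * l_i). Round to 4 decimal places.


Weighted contributions p_i * l_i:
  G: (10/76) * 5 = 50/76
  F: (19/76) * 1 = 19/76
  B: (19/76) * 2 = 38/76
  C: (14/76) * 5 = 70/76
  D: (14/76) * 5 = 70/76
Sum = (50 + 19 + 38 + 70 + 70)/76 = 247/76

L = 247/76 = 3.2500 bits/symbol


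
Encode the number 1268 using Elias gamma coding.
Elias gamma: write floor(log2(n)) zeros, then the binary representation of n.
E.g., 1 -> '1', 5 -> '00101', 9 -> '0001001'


num_bits = floor(log2(1268)) + 1 = 11
leading_zeros = num_bits - 1 = 10
binary(1268) = 10011110100

Elias gamma(1268) = '0000000000' + '10011110100' = 000000000010011110100 (21 bits)


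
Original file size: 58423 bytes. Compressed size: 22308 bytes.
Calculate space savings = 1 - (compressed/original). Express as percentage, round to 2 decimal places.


ratio = compressed/original = 22308/58423 = 0.381836
savings = 1 - ratio = 1 - 0.381836 = 0.618164
as a percentage: 0.618164 * 100 = 61.82%

Space savings = 1 - 22308/58423 = 61.82%


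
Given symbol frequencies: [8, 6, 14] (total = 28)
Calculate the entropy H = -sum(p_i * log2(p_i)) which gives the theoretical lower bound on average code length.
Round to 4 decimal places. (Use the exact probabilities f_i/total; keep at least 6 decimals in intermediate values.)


Per-symbol terms -p_i * log2(p_i) with p_i = f_i/28:
  p = 8/28 = 0.285714: log2(p) = -1.807355, -p*log2(p) = 0.516387
  p = 6/28 = 0.214286: log2(p) = -2.222392, -p*log2(p) = 0.476227
  p = 14/28 = 0.500000: log2(p) = -1.000000, -p*log2(p) = 0.500000
H = 0.516387 + 0.476227 + 0.500000 = 1.492614

H = 1.4926 bits/symbol


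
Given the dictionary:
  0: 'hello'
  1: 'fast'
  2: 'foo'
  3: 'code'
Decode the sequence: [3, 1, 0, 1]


Look up each index in the dictionary:
  3 -> 'code'
  1 -> 'fast'
  0 -> 'hello'
  1 -> 'fast'

Decoded: "code fast hello fast"


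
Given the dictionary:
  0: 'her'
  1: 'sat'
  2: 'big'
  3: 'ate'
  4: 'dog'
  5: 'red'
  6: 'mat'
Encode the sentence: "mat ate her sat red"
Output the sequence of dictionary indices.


Look up each word in the dictionary:
  'mat' -> 6
  'ate' -> 3
  'her' -> 0
  'sat' -> 1
  'red' -> 5

Encoded: [6, 3, 0, 1, 5]


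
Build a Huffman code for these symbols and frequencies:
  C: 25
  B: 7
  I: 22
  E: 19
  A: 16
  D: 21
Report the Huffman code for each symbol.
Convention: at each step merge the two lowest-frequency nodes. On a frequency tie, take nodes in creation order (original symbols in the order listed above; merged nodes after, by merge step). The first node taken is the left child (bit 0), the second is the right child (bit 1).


Huffman tree construction:
Step 1: Merge B(7) + A(16) = 23
Step 2: Merge E(19) + D(21) = 40
Step 3: Merge I(22) + (B+A)(23) = 45
Step 4: Merge C(25) + (E+D)(40) = 65
Step 5: Merge (I+(B+A))(45) + (C+(E+D))(65) = 110
Read each symbol's code off the tree from the root (left child = 0, right child = 1).

Codes:
  C: 10 (length 2)
  B: 010 (length 3)
  I: 00 (length 2)
  E: 110 (length 3)
  A: 011 (length 3)
  D: 111 (length 3)
Average code length: 283/110 = 2.5727 bits/symbol


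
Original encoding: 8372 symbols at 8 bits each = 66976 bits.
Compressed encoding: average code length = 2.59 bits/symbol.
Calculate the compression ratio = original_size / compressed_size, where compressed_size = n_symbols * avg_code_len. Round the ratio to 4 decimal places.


original_size = n_symbols * orig_bits = 8372 * 8 = 66976 bits
compressed_size = n_symbols * avg_code_len = 8372 * 2.59 = 21683.48 bits
ratio = original_size / compressed_size = 66976 / 21683.48 = 3.0888

Compression ratio = 3.0888


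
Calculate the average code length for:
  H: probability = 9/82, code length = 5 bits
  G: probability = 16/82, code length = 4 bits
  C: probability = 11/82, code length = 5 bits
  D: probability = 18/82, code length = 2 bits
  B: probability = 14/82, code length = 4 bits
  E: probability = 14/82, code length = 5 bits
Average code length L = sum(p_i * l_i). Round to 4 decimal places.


Weighted contributions p_i * l_i:
  H: (9/82) * 5 = 45/82
  G: (16/82) * 4 = 64/82
  C: (11/82) * 5 = 55/82
  D: (18/82) * 2 = 36/82
  B: (14/82) * 4 = 56/82
  E: (14/82) * 5 = 70/82
Sum = (45 + 64 + 55 + 36 + 56 + 70)/82 = 326/82

L = 326/82 = 3.9756 bits/symbol


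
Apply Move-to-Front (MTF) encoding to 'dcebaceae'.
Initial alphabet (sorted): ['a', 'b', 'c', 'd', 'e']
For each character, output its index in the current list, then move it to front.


MTF encoding:
'd': index 3 in ['a', 'b', 'c', 'd', 'e'] -> ['d', 'a', 'b', 'c', 'e']
'c': index 3 in ['d', 'a', 'b', 'c', 'e'] -> ['c', 'd', 'a', 'b', 'e']
'e': index 4 in ['c', 'd', 'a', 'b', 'e'] -> ['e', 'c', 'd', 'a', 'b']
'b': index 4 in ['e', 'c', 'd', 'a', 'b'] -> ['b', 'e', 'c', 'd', 'a']
'a': index 4 in ['b', 'e', 'c', 'd', 'a'] -> ['a', 'b', 'e', 'c', 'd']
'c': index 3 in ['a', 'b', 'e', 'c', 'd'] -> ['c', 'a', 'b', 'e', 'd']
'e': index 3 in ['c', 'a', 'b', 'e', 'd'] -> ['e', 'c', 'a', 'b', 'd']
'a': index 2 in ['e', 'c', 'a', 'b', 'd'] -> ['a', 'e', 'c', 'b', 'd']
'e': index 1 in ['a', 'e', 'c', 'b', 'd'] -> ['e', 'a', 'c', 'b', 'd']


Output: [3, 3, 4, 4, 4, 3, 3, 2, 1]


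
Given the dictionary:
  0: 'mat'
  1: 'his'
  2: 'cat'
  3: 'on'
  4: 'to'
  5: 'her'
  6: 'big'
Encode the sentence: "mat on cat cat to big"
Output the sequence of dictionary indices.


Look up each word in the dictionary:
  'mat' -> 0
  'on' -> 3
  'cat' -> 2
  'cat' -> 2
  'to' -> 4
  'big' -> 6

Encoded: [0, 3, 2, 2, 4, 6]


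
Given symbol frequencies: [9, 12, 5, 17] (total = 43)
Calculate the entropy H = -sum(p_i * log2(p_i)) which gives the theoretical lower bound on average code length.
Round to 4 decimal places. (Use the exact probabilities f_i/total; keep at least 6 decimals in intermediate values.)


Per-symbol terms -p_i * log2(p_i) with p_i = f_i/43:
  p = 9/43 = 0.209302: log2(p) = -2.256340, -p*log2(p) = 0.472257
  p = 12/43 = 0.279070: log2(p) = -1.841302, -p*log2(p) = 0.513852
  p = 5/43 = 0.116279: log2(p) = -3.104337, -p*log2(p) = 0.360969
  p = 17/43 = 0.395349: log2(p) = -1.338802, -p*log2(p) = 0.529294
H = 0.472257 + 0.513852 + 0.360969 + 0.529294 = 1.876372

H = 1.8764 bits/symbol


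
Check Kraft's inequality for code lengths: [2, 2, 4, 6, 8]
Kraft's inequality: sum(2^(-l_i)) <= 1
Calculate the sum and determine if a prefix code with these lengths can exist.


Sum = 2^(-2) + 2^(-2) + 2^(-4) + 2^(-6) + 2^(-8)
    = 0.25 + 0.25 + 0.0625 + 0.015625 + 0.00390625
    = 149/256 = 0.58203125
Since 0.58203125 <= 1, Kraft's inequality IS satisfied.
A prefix code with these lengths CAN exist.

Kraft sum = 0.58203125. Satisfied.


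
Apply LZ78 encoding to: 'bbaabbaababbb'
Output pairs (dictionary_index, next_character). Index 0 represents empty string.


LZ78 encoding steps:
Dictionary: {0: ''}
Step 1: w='' (idx 0), next='b' -> output (0, 'b'), add 'b' as idx 1
Step 2: w='b' (idx 1), next='a' -> output (1, 'a'), add 'ba' as idx 2
Step 3: w='' (idx 0), next='a' -> output (0, 'a'), add 'a' as idx 3
Step 4: w='b' (idx 1), next='b' -> output (1, 'b'), add 'bb' as idx 4
Step 5: w='a' (idx 3), next='a' -> output (3, 'a'), add 'aa' as idx 5
Step 6: w='ba' (idx 2), next='b' -> output (2, 'b'), add 'bab' as idx 6
Step 7: w='bb' (idx 4), end of input -> output (4, '')


Encoded: [(0, 'b'), (1, 'a'), (0, 'a'), (1, 'b'), (3, 'a'), (2, 'b'), (4, '')]


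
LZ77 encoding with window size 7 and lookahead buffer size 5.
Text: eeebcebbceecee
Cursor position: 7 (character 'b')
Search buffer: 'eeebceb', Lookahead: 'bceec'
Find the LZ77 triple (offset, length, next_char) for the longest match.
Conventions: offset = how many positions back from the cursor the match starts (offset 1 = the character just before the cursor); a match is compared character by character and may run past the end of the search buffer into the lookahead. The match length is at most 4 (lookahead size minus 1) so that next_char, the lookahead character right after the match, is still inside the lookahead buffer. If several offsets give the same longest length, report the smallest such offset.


Try each offset into the search buffer:
  offset=1 (pos 6, char 'b'): match length 1
  offset=2 (pos 5, char 'e'): match length 0
  offset=3 (pos 4, char 'c'): match length 0
  offset=4 (pos 3, char 'b'): match length 3
  offset=5 (pos 2, char 'e'): match length 0
  offset=6 (pos 1, char 'e'): match length 0
  offset=7 (pos 0, char 'e'): match length 0
Longest match has length 3 at offset 4.
next_char = character at position 7 + 3 = 10 -> 'e'

Best match: offset=4, length=3 (matching 'bce' starting at position 3)
LZ77 triple: (4, 3, 'e')


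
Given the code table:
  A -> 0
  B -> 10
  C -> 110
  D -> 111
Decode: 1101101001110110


Decoding:
110 -> C
110 -> C
10 -> B
0 -> A
111 -> D
0 -> A
110 -> C


Result: CCBADAC


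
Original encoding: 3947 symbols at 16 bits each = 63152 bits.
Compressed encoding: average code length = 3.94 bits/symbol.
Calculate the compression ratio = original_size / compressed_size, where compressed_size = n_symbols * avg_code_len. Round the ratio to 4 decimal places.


original_size = n_symbols * orig_bits = 3947 * 16 = 63152 bits
compressed_size = n_symbols * avg_code_len = 3947 * 3.94 = 15551.18 bits
ratio = original_size / compressed_size = 63152 / 15551.18 = 4.0609

Compression ratio = 4.0609


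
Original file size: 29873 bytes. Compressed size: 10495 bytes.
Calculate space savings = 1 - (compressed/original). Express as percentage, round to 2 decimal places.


ratio = compressed/original = 10495/29873 = 0.351321
savings = 1 - ratio = 1 - 0.351321 = 0.648679
as a percentage: 0.648679 * 100 = 64.87%

Space savings = 1 - 10495/29873 = 64.87%


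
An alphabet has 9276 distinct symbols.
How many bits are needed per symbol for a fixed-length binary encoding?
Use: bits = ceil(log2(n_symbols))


log2(9276) = 13.1793
Bracket: 2^13 = 8192 < 9276 <= 2^14 = 16384
So ceil(log2(9276)) = 14

bits = ceil(log2(9276)) = ceil(13.1793) = 14 bits


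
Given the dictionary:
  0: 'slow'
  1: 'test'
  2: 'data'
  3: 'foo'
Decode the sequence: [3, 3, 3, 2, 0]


Look up each index in the dictionary:
  3 -> 'foo'
  3 -> 'foo'
  3 -> 'foo'
  2 -> 'data'
  0 -> 'slow'

Decoded: "foo foo foo data slow"


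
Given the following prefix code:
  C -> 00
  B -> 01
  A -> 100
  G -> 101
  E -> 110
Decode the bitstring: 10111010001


Decoding step by step:
Bits 101 -> G
Bits 110 -> E
Bits 100 -> A
Bits 01 -> B


Decoded message: GEAB


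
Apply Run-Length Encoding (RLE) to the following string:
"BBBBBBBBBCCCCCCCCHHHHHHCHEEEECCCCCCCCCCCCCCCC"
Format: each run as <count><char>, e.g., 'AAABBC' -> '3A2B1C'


Scanning runs left to right:
  i=0: run of 'B' x 9 -> '9B'
  i=9: run of 'C' x 8 -> '8C'
  i=17: run of 'H' x 6 -> '6H'
  i=23: run of 'C' x 1 -> '1C'
  i=24: run of 'H' x 1 -> '1H'
  i=25: run of 'E' x 4 -> '4E'
  i=29: run of 'C' x 16 -> '16C'

RLE = 9B8C6H1C1H4E16C


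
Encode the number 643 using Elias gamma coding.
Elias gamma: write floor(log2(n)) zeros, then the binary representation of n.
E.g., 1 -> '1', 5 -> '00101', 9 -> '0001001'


num_bits = floor(log2(643)) + 1 = 10
leading_zeros = num_bits - 1 = 9
binary(643) = 1010000011

Elias gamma(643) = '000000000' + '1010000011' = 0000000001010000011 (19 bits)


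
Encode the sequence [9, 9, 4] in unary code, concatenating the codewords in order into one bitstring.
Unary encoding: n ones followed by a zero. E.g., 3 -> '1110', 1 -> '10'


Encode each number as n ones followed by a terminating 0:
  9 -> 1111111110 (10 bits)
  9 -> 1111111110 (10 bits)
  4 -> 11110 (5 bits)
Total length = 10 + 10 + 5 = 25 bits.

Unary([9, 9, 4]) = 1111111110111111111011110 (25 bits)


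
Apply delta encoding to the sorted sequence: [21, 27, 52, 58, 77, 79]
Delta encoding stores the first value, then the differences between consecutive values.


First value: 21
Deltas:
  27 - 21 = 6
  52 - 27 = 25
  58 - 52 = 6
  77 - 58 = 19
  79 - 77 = 2


Delta encoded: [21, 6, 25, 6, 19, 2]


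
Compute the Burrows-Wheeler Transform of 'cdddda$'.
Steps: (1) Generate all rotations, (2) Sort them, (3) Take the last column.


Rotations (sorted):
  0: $cdddda -> last char: a
  1: a$cdddd -> last char: d
  2: cdddda$ -> last char: $
  3: da$cddd -> last char: d
  4: dda$cdd -> last char: d
  5: ddda$cd -> last char: d
  6: dddda$c -> last char: c


BWT = ad$dddc


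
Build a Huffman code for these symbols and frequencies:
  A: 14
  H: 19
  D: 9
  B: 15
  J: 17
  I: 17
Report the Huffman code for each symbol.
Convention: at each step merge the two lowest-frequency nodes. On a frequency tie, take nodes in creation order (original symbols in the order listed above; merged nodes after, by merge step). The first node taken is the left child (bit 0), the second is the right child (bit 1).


Huffman tree construction:
Step 1: Merge D(9) + A(14) = 23
Step 2: Merge B(15) + J(17) = 32
Step 3: Merge I(17) + H(19) = 36
Step 4: Merge (D+A)(23) + (B+J)(32) = 55
Step 5: Merge (I+H)(36) + ((D+A)+(B+J))(55) = 91
Read each symbol's code off the tree from the root (left child = 0, right child = 1).

Codes:
  A: 101 (length 3)
  H: 01 (length 2)
  D: 100 (length 3)
  B: 110 (length 3)
  J: 111 (length 3)
  I: 00 (length 2)
Average code length: 237/91 = 2.6044 bits/symbol


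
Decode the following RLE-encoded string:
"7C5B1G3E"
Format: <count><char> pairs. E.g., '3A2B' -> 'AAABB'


Expanding each <count><char> pair:
  7C -> 'CCCCCCC'
  5B -> 'BBBBB'
  1G -> 'G'
  3E -> 'EEE'

Decoded = CCCCCCCBBBBBGEEE
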